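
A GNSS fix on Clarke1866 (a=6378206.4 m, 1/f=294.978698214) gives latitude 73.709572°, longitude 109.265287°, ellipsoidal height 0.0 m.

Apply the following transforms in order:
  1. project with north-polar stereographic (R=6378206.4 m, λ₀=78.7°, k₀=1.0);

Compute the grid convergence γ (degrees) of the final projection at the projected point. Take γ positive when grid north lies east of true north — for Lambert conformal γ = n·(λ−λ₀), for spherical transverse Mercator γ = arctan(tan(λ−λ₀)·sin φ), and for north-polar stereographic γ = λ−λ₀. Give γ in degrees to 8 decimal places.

start: φ=73.709572°, λ=109.265287°, h=0.000 m
→ into stereo (λ₀=78.7°): φ=73.70957200°, λ−λ₀=30.56528700°
convergence γ = 30.56528700°

30.56528700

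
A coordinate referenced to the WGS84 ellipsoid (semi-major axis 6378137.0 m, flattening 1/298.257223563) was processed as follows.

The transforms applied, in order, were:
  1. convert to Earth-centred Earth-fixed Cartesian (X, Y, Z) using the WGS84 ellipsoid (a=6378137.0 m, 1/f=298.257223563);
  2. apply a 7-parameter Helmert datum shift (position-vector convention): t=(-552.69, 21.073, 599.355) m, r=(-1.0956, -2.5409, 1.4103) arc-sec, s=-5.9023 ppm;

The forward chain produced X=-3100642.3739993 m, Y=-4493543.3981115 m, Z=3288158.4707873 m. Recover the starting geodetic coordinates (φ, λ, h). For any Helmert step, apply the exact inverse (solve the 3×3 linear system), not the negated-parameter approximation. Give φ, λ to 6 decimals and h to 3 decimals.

φ=31.227142°, λ=-124.601555°, h=267.287 m

start: X=-3100642.3740, Y=-4493543.3981, Z=3288158.4708 m
→ Helmert⁻¹: X=-3100098.2073, Y=-4493587.2597, Z=3287592.8408
→ geod (Bowring, a=6378137.000): φ=31.22714200°, λ=-124.60155500°, h=267.2870 m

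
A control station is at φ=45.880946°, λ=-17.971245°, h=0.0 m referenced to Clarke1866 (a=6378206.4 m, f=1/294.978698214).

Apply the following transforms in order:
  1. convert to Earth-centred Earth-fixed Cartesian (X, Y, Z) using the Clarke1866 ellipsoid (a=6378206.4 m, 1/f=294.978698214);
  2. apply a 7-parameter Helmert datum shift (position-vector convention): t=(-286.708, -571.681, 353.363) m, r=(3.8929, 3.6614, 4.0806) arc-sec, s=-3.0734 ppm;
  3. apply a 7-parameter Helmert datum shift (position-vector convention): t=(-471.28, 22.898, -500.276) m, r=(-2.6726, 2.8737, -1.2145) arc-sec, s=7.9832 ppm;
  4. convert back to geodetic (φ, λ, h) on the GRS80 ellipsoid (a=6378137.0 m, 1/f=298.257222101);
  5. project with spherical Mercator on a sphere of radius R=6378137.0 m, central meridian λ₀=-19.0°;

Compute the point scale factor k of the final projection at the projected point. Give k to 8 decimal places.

start: φ=45.880946°, λ=-17.971245°, h=0.000 m
→ ECEF (a=6378206.400, f=1/294.978698214): X=4230953.7723, Y=-1372373.0388, Z=4555841.7126
→ Helmert 7p (PV): X=4230762.0813, Y=-1372942.7835, Z=4556080.0693
→ Helmert 7p (PV): X=4230379.9685, Y=-1372896.7230, Z=4555575.0111
→ geod (Bowring, a=6378137.000): φ=45.87961714°, λ=-17.97994293°, h=-511.9234 m
→ into merc (λ₀=-19.0°): φ=45.87961714°, λ−λ₀=1.02005707°
scale k = 1.43643442

1.43643442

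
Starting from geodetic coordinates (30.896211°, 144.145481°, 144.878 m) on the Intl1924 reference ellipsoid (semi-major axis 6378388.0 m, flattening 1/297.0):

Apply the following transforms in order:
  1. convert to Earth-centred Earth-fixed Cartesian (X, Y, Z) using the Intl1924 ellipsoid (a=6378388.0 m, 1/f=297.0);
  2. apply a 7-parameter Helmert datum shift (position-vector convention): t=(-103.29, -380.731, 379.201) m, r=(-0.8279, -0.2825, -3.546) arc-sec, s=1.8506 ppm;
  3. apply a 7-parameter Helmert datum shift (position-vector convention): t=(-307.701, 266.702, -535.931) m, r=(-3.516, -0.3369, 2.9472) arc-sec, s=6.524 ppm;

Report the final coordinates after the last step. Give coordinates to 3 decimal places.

X=-4440623.227 m, Y=3208776.301 m, Z=3255936.374 m

start: φ=30.896211°, λ=144.145481°, h=144.878 m
→ ECEF (a=6378388.000, f=1/297.0): X=-4440174.5917, Y=3208781.9905, Z=3256146.7383
→ Helmert 7p (PV): X=-4440235.3945, Y=3208496.6005, Z=3256513.0045
→ Helmert 7p (PV): X=-4440623.2273, Y=3208776.3013, Z=3255936.3740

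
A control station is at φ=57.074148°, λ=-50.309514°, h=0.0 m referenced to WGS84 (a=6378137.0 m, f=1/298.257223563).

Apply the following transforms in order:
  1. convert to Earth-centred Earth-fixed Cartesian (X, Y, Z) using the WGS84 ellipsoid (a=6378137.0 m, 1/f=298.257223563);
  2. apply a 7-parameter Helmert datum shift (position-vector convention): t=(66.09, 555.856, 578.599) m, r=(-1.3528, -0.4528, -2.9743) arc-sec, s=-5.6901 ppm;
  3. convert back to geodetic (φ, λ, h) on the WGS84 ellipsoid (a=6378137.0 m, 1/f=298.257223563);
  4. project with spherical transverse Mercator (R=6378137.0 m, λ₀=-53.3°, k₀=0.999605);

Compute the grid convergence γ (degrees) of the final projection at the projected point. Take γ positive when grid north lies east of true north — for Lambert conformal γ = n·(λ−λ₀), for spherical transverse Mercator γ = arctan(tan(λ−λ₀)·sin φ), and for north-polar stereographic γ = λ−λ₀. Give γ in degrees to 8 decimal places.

2.51609721

start: φ=57.074148°, λ=-50.309514°, h=0.000 m
→ ECEF (a=6378137.000, f=1/298.257223563): X=2219313.6280, Y=-2674079.5438, Z=5330392.7900
→ Helmert 7p (PV): X=2219316.8290, Y=-2673505.5145, Z=5330963.4684
→ geod (Bowring, a=6378137.000): φ=57.08024710°, λ=-50.30342826°, h=240.0733 m
→ into tm (λ₀=-53.3°): φ=57.08024710°, λ−λ₀=2.99657174°
convergence γ = 2.51609721°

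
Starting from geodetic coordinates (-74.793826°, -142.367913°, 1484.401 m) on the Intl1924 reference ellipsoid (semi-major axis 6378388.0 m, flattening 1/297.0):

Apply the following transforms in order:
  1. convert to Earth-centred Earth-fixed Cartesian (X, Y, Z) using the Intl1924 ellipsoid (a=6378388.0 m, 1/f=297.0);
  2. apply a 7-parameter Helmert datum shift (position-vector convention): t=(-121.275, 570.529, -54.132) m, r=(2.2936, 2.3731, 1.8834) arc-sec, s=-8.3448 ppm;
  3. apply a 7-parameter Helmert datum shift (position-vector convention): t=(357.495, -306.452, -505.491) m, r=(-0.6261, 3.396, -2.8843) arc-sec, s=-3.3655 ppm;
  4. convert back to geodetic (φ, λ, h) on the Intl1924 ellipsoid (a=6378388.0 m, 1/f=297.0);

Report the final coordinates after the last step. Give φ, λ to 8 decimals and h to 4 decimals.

φ=-74.79717157°, λ=-142.37532338°, h=1858.4179 m

start: φ=-74.793826°, λ=-142.367913°, h=1484.401 m
→ ECEF (a=6378388.000, f=1/297.0): X=-1329409.7759, Y=-1024969.8970, Z=-6134349.9933
→ Helmert 7p (PV): X=-1329581.1742, Y=-1024334.7421, Z=-6134349.0378
→ Helmert 7p (PV): X=-1329334.5254, Y=-1024637.7748, Z=-6134808.8838
→ geod (Bowring, a=6378388.000): φ=-74.79717157°, λ=-142.37532338°, h=1858.4179 m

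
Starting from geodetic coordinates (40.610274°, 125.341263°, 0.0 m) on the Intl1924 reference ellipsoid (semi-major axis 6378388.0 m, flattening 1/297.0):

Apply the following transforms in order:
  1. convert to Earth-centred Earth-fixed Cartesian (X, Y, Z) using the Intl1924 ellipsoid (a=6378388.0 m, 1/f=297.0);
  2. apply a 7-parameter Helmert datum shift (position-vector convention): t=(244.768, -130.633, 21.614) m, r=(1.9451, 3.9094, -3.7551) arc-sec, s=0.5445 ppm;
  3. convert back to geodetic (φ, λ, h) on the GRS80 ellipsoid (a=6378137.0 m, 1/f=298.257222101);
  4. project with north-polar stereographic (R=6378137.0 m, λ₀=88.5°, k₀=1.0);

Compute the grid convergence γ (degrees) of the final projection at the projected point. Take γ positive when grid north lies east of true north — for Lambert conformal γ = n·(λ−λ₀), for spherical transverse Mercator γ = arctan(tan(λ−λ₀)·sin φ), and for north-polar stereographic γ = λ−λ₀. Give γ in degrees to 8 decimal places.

start: φ=40.610274°, λ=125.341263°, h=0.000 m
→ ECEF (a=6378388.000, f=1/297.0): X=-2804934.9417, Y=3955508.3305, Z=4129733.4295
→ Helmert 7p (PV): X=-2804541.4178, Y=3955391.9720, Z=4129847.7559
→ geod (Bowring, a=6378137.000): φ=40.61213345°, λ=125.33826515°, h=41.9243 m
→ into stereo (λ₀=88.5°): φ=40.61213345°, λ−λ₀=36.83826515°
convergence γ = 36.83826515°

36.83826515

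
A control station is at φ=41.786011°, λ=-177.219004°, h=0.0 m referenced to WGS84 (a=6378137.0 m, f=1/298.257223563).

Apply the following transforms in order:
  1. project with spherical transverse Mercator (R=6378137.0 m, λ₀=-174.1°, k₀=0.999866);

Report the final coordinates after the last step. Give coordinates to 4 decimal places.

start: φ=41.786011°, λ=-177.219004°, h=0.000 m
→ tm (R=6378137.0, λ₀=-174.1°): E=-258869.7590, N=4655671.7294

E=-258869.7590 m, N=4655671.7294 m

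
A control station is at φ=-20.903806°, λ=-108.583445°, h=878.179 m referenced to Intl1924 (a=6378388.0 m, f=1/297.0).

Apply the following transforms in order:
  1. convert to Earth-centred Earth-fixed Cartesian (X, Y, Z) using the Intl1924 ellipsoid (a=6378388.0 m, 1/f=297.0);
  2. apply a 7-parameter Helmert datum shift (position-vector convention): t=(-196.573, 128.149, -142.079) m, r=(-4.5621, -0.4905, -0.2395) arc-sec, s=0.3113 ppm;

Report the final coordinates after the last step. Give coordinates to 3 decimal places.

start: φ=-20.903806°, λ=-108.583445°, h=878.179 m
→ ECEF (a=6378388.000, f=1/297.0): X=-1899983.2826, Y=-5651086.8957, Z=-2261790.9468
→ Helmert 7p (PV): X=-1900181.6301, Y=-5651008.3253, Z=-2261813.2590

X=-1900181.630 m, Y=-5651008.325 m, Z=-2261813.259 m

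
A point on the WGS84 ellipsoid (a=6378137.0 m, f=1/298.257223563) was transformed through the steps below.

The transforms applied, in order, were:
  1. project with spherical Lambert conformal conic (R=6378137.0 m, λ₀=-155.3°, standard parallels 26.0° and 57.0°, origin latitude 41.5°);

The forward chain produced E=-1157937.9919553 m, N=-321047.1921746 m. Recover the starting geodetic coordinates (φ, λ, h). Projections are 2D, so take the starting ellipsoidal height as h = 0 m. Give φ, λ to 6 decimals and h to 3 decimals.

start: E=-1157937.9920, N=-321047.1922 m
→ lcc⁻¹: φ=37.64576000°, λ=-168.95330500°

φ=37.645760°, λ=-168.953305°, h=0.000 m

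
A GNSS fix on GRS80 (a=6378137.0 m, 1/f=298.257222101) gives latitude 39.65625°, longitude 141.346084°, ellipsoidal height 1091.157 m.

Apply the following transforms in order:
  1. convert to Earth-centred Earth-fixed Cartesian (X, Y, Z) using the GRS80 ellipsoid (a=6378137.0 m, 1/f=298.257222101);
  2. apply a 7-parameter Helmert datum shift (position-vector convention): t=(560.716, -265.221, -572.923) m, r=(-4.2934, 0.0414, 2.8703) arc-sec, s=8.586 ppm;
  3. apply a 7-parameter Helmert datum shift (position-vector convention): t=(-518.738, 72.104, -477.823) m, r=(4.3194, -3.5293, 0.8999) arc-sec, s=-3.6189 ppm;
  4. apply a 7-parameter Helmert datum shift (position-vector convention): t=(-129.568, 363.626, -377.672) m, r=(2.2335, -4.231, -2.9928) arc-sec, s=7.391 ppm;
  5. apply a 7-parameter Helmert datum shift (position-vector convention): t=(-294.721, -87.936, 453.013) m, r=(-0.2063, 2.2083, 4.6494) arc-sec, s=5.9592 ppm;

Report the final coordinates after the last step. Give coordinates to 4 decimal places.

start: φ=39.656250°, λ=141.346084°, h=1091.157 m
→ ECEF (a=6378137.000, f=1/298.257222101): X=-3840623.3463, Y=3071850.9848, Z=4049370.8747
→ Helmert 7p (PV): X=-3840137.5401, Y=3071642.9820, Z=4048769.5494
→ Helmert 7p (PV): X=-3840725.0584, Y=3071602.4310, Z=4048275.6909
→ Helmert 7p (PV): X=-3840921.4862, Y=3072000.6504, Z=4047882.4169
→ Helmert 7p (PV): X=-3841265.0047, Y=3071848.4912, Z=4048397.6012

X=-3841265.0047 m, Y=3071848.4912 m, Z=4048397.6012 m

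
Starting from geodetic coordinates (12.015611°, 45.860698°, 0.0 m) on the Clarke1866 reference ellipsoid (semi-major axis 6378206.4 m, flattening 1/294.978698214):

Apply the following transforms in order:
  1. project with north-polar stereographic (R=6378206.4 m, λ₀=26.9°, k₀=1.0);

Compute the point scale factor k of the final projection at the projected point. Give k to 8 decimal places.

1.65538495

start: φ=12.015611°, λ=45.860698°, h=0.000 m
→ into stereo (λ₀=26.9°): φ=12.01561100°, λ−λ₀=18.96069800°
scale k = 1.65538495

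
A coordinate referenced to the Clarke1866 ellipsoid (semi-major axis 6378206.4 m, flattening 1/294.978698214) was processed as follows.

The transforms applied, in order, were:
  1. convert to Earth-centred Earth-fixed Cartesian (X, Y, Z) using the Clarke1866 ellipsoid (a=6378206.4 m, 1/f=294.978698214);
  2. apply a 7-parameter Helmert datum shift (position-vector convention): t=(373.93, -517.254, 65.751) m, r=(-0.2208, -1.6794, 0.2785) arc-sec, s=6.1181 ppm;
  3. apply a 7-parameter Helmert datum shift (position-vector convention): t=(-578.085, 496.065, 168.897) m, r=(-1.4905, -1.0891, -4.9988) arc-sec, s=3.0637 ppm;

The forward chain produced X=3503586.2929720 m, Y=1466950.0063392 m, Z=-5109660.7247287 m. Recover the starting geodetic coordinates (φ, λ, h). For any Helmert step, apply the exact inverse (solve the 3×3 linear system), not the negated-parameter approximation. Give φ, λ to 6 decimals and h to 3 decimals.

φ=-53.560926°, λ=22.720445°, h=2757.579 m

start: X=3503586.2930, Y=1466950.0063, Z=-5109660.7247 m
→ Helmert⁻¹: X=3504091.1197, Y=1466571.2941, Z=-5109821.8711
→ Helmert⁻¹: X=3503656.1302, Y=1467080.3117, Z=-5109883.3157
→ geod (Bowring, a=6378206.400): φ=-53.56092600°, λ=22.72044500°, h=2757.5790 m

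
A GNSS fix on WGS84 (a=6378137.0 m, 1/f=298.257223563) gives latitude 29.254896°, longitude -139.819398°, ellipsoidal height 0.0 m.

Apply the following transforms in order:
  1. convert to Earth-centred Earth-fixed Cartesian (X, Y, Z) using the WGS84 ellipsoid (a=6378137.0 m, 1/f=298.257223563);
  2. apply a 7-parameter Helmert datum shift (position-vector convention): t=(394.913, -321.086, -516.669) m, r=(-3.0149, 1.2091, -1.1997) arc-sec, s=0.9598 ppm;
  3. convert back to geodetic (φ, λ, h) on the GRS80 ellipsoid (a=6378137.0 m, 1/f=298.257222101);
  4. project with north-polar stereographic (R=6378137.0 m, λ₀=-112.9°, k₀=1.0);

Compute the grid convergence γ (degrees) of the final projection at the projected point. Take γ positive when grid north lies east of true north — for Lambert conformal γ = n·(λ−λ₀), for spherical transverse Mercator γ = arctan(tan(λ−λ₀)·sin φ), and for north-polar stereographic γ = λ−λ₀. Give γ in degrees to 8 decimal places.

-26.91482133

start: φ=29.254896°, λ=-139.819398°, h=0.000 m
→ ECEF (a=6378137.000, f=1/298.257223563): X=-4254862.8017, Y=-3593169.2999, Z=3098580.5214
→ Helmert 7p (PV): X=-4254474.7080, Y=-3593423.7961, Z=3098144.2881
→ geod (Bowring, a=6378137.000): φ=29.25204540°, λ=-139.81482133°, h=-328.5951 m
→ into stereo (λ₀=-112.9°): φ=29.25204540°, λ−λ₀=-26.91482133°
convergence γ = -26.91482133°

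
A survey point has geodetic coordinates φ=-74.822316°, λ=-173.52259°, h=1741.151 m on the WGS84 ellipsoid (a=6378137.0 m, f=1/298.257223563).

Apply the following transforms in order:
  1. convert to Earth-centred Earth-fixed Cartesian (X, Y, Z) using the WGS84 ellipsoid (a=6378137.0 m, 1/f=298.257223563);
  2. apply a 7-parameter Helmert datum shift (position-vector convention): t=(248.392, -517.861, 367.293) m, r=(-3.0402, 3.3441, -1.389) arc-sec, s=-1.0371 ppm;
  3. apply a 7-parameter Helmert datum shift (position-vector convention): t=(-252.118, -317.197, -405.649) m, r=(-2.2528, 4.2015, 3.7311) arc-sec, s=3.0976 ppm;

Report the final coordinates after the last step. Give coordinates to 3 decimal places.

X=-1665100.980 m, Y=-190035.038 m, Z=-6135268.575 m

start: φ=-74.822316°, λ=-173.522590°, h=1741.151 m
→ ECEF (a=6378137.000, f=1/298.257223563): X=-1664871.5476, Y=-189023.2526, Z=-6135283.3372
→ Helmert 7p (PV): X=-1664722.1710, Y=-189620.1360, Z=-6134879.9033
→ Helmert 7p (PV): X=-1665100.9801, Y=-190035.0380, Z=-6135268.5751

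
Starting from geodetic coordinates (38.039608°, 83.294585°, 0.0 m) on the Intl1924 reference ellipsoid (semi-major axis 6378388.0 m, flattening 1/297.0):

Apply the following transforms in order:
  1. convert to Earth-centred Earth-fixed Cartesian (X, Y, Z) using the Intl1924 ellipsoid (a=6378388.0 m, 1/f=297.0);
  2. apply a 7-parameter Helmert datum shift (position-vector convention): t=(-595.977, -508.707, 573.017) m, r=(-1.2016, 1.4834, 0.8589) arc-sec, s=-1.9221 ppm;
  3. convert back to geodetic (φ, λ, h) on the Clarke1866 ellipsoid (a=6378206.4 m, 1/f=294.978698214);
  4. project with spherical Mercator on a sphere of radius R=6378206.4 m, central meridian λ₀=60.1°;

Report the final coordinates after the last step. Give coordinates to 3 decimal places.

start: φ=38.039608°, λ=83.294585°, h=0.000 m
→ ECEF (a=6378388.000, f=1/297.0): X=587319.6916, Y=4995539.7208, Z=3908970.9580
→ Helmert 7p (PV): X=586729.8962, Y=4995046.6293, Z=3909503.1361
→ geod (Bowring, a=6378206.400): φ=38.04776540°, λ=83.30060219°, h=125.2118 m
→ merc (R=6378206.4, λ₀=60.1°): E=2582707.3240, N=4586225.5629

E=2582707.324 m, N=4586225.563 m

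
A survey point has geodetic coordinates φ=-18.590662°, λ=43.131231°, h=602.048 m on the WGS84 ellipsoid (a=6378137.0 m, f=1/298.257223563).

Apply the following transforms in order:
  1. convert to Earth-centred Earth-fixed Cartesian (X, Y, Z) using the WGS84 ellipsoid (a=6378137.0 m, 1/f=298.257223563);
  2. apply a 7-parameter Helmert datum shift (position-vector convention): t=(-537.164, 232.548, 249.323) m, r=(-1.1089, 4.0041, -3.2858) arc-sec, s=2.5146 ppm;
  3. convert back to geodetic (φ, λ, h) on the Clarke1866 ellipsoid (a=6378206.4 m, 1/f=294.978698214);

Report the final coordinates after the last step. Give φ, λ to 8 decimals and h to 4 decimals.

φ=-18.59152126°, λ=43.13558429°, h=272.6814 m

start: φ=-18.590662°, λ=43.131231°, h=602.048 m
→ ECEF (a=6378137.000, f=1/298.257223563): X=4413736.5405, Y=4134816.5490, Z=-2020648.1193
→ Helmert 7p (PV): X=4413237.1173, Y=4134978.3202, Z=-2020511.7882
→ geod (Bowring, a=6378206.400): φ=-18.59152126°, λ=43.13558429°, h=272.6814 m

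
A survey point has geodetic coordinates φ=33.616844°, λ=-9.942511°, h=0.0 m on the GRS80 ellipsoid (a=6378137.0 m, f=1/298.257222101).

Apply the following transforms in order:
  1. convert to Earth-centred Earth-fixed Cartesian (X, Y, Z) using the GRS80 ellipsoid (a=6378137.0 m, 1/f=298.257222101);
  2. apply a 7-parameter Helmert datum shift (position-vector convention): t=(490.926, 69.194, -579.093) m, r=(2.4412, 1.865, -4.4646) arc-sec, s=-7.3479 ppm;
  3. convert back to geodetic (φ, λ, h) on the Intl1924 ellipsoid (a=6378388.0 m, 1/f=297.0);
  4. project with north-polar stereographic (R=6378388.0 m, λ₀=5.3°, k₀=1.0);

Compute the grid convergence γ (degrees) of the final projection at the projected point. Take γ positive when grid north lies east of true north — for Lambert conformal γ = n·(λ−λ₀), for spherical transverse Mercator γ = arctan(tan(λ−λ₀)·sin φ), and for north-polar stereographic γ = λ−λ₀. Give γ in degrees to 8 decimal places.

-15.24248530

start: φ=33.616844°, λ=-9.942511°, h=0.000 m
→ ECEF (a=6378137.000, f=1/298.257222101): X=5237053.6371, Y=-918016.7221, Z=3511133.8856
→ Helmert 7p (PV): X=5237517.9581, Y=-918095.6927, Z=3510470.7763
→ geod (Bowring, a=6378388.000): φ=33.61027297°, λ=-9.94248530°, h=-197.9244 m
→ into stereo (λ₀=5.3°): φ=33.61027297°, λ−λ₀=-15.24248530°
convergence γ = -15.24248530°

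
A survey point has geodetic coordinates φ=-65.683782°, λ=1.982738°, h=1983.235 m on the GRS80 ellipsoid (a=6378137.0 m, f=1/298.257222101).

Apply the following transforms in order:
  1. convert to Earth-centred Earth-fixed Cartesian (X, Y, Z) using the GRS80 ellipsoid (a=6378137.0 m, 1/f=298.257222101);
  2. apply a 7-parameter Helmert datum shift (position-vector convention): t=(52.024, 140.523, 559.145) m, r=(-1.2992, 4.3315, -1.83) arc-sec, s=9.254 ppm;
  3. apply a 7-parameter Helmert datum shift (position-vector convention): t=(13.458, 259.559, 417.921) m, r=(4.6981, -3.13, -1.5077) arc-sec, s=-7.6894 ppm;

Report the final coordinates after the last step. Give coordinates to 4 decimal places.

X=2632947.8708 m, Y=91602.1022 m, Z=-5790370.3671 m

start: φ=-65.683782°, λ=1.982738°, h=1983.235 m
→ ECEF (a=6378137.000, f=1/298.257222101): X=2632910.5367, Y=91149.0630, Z=-5791324.5340
→ Helmert 7p (PV): X=2632866.1171, Y=91230.5917, Z=-5790874.8469
→ Helmert 7p (PV): X=2632947.8708, Y=91602.1022, Z=-5790370.3671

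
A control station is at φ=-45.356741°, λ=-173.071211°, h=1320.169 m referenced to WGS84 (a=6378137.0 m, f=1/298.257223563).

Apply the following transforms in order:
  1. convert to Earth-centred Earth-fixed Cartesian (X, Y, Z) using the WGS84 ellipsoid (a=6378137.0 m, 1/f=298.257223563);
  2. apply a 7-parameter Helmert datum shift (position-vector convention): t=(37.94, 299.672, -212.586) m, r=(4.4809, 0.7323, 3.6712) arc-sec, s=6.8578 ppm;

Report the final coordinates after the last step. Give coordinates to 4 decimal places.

start: φ=-45.356741°, λ=-173.071211°, h=1320.169 m
→ ECEF (a=6378137.000, f=1/298.257223563): X=-4457603.1084, Y=-541701.9659, Z=-4516234.5591
→ Helmert 7p (PV): X=-4457602.1303, Y=-541387.2365, Z=-4516474.0586

X=-4457602.1303 m, Y=-541387.2365 m, Z=-4516474.0586 m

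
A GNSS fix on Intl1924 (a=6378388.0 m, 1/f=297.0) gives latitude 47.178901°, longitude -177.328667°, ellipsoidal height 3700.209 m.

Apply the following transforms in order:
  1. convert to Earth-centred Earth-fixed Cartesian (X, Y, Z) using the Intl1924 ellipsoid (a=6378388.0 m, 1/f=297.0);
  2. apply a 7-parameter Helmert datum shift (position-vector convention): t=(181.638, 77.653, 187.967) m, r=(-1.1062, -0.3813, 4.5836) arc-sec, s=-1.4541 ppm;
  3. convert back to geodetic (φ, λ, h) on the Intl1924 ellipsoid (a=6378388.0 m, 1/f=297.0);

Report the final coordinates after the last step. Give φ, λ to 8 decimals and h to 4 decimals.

φ=47.18117855°, λ=-177.32863913°, h=3702.9992 m

start: φ=47.178901°, λ=-177.328667°, h=3700.209 m
→ ECEF (a=6378388.000, f=1/297.0): X=-4341117.3651, Y=-202545.1122, Z=4658106.4386
→ Helmert 7p (PV): X=-4340933.5247, Y=-202538.6511, Z=4658280.6935
→ geod (Bowring, a=6378388.000): φ=47.18117855°, λ=-177.32863913°, h=3702.9992 m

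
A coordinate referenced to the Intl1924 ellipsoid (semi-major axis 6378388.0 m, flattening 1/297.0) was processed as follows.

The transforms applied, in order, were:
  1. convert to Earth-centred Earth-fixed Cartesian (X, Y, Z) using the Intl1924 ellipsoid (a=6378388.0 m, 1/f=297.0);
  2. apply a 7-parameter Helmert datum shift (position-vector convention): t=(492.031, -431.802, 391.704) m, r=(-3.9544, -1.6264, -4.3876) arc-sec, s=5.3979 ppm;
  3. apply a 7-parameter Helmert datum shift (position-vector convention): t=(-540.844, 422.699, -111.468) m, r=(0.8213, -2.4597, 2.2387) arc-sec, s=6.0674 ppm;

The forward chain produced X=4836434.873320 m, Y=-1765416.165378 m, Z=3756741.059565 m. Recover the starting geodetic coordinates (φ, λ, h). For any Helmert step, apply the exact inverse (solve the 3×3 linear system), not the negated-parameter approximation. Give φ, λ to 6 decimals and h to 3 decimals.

start: X=4836434.8733, Y=-1765416.1654, Z=3756741.0596 m
→ Helmert⁻¹: X=4836972.0032, Y=-1765865.6899, Z=3756779.0839
→ Helmert⁻¹: X=4836521.0368, Y=-1765393.4911, Z=3756295.1222
→ geod (Bowring, a=6378388.000): φ=36.29749100°, λ=-20.05274400°, h=2345.8800 m

φ=36.297491°, λ=-20.052744°, h=2345.880 m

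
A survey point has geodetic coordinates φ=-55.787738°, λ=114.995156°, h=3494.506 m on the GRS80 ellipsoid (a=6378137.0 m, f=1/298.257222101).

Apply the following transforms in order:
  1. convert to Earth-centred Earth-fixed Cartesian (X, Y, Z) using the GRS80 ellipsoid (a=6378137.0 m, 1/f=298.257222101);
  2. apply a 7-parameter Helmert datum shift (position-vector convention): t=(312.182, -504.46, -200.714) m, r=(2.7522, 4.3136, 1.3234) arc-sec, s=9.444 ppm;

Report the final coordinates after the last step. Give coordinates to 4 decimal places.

start: φ=-55.787738°, λ=114.995156°, h=3494.506 m
→ ECEF (a=6378137.000, f=1/298.257222101): X=-1519618.4403, Y=3259551.7080, Z=-5254080.2575
→ Helmert 7p (PV): X=-1519451.4024, Y=3259138.3872, Z=-5254255.3183

X=-1519451.4024 m, Y=3259138.3872 m, Z=-5254255.3183 m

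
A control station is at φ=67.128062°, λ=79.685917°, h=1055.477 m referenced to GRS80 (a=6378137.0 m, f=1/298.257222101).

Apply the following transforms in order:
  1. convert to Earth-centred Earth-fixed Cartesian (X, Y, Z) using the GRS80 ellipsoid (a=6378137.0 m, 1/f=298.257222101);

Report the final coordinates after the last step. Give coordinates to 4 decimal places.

start: φ=67.128062°, λ=79.685917°, h=1055.477 m
→ ECEF (a=6378137.000, f=1/298.257222101): X=445191.6767, Y=2446313.4461, Z=5854951.4902

X=445191.6767 m, Y=2446313.4461 m, Z=5854951.4902 m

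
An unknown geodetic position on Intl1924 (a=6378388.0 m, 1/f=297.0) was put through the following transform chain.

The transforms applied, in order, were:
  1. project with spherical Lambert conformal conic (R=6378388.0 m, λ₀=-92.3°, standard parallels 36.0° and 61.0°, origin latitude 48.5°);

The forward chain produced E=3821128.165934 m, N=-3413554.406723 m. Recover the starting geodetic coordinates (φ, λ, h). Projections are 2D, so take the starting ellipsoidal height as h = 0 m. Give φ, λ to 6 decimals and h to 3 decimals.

φ=12.238813°, λ=-61.458324°, h=0.000 m

start: E=3821128.1659, N=-3413554.4067 m
→ lcc⁻¹: φ=12.23881300°, λ=-61.45832400°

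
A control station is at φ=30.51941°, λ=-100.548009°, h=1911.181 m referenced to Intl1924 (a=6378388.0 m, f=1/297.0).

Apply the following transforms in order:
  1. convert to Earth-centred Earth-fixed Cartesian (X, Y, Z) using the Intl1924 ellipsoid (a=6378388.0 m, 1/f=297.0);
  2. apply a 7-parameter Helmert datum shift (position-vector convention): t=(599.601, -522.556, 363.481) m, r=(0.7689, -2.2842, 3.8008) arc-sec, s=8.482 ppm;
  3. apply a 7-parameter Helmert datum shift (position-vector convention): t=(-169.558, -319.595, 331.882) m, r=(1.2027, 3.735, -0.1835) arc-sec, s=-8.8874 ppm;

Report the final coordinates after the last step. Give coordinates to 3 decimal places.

start: φ=30.519410°, λ=-100.548009°, h=1911.181 m
→ ECEF (a=6378388.000, f=1/297.0): X=-1007032.1301, Y=-5408165.1039, Z=3221125.7555
→ Helmert 7p (PV): X=-1006377.0861, Y=-5408764.0961, Z=3221485.2456
→ Helmert 7p (PV): X=-1006484.1784, Y=-5409053.5098, Z=3221775.1826

X=-1006484.178 m, Y=-5409053.510 m, Z=3221775.183 m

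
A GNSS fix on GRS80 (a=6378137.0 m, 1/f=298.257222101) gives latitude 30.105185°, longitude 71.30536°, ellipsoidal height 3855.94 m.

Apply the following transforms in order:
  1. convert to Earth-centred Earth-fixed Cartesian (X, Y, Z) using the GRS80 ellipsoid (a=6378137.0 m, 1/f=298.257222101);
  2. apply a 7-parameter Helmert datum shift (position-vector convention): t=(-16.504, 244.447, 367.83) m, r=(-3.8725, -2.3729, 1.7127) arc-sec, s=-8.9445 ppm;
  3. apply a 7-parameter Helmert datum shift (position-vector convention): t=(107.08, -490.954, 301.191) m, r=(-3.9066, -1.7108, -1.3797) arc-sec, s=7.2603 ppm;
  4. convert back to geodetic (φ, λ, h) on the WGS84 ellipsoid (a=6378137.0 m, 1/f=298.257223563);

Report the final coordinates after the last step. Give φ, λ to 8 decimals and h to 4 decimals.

φ=30.10963870°, λ=71.30476136°, h=4003.3648 m

start: φ=30.105185°, λ=71.305360°, h=3855.940 m
→ ECEF (a=6378137.000, f=1/298.257222101): X=1771138.5807, Y=5234215.8568, Z=3182400.4246
→ Helmert 7p (PV): X=1771026.1629, Y=5234487.9398, Z=3182661.8964
→ Helmert 7p (PV): X=1771154.7169, Y=5234083.4226, Z=3182901.7433
→ geod (Bowring, a=6378137.000): φ=30.10963870°, λ=71.30476136°, h=4003.3648 m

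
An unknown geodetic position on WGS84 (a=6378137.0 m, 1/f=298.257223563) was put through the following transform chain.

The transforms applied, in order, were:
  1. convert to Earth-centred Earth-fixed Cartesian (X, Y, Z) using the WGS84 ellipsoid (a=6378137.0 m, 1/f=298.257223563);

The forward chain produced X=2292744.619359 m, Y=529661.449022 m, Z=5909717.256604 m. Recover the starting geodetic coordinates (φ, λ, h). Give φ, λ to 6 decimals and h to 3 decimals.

φ=68.420474°, λ=13.008058°, h=1306.864 m

start: X=2292744.6194, Y=529661.4490, Z=5909717.2566 m
→ geod (Bowring, a=6378137.000): φ=68.42047400°, λ=13.00805800°, h=1306.8640 m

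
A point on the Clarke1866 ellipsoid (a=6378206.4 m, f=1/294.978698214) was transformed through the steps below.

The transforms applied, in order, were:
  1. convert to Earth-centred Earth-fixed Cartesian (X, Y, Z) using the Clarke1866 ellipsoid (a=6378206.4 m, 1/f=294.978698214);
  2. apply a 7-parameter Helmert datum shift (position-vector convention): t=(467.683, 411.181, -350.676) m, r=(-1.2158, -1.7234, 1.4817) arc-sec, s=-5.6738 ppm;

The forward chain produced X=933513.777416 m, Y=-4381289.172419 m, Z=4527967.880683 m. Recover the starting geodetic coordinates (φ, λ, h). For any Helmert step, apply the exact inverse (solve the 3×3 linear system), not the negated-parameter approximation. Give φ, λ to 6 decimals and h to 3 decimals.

φ=45.501730°, λ=-77.978906°, h=2677.914 m

start: X=933513.7774, Y=-4381289.1724, Z=4527967.8807 m
→ Helmert⁻¹: X=933057.7474, Y=-4381758.6086, Z=4528310.6260
→ geod (Bowring, a=6378206.400): φ=45.50173000°, λ=-77.97890600°, h=2677.9140 m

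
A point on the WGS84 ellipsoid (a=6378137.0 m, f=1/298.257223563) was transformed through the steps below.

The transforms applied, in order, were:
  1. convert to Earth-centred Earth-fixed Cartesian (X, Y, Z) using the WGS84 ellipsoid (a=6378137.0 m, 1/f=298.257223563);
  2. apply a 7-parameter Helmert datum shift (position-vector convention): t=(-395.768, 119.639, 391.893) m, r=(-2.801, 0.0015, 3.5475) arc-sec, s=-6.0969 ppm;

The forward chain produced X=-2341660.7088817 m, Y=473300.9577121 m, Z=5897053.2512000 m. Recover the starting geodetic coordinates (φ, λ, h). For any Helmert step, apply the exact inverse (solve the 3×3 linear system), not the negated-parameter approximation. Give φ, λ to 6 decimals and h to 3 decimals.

start: X=-2341660.7089, Y=473300.9577, Z=5897053.2512 m
→ Helmert⁻¹: X=-2341271.1208, Y=473144.3956, Z=5896703.7179
→ geod (Bowring, a=6378137.000): φ=68.08195700°, λ=168.57504400°, h=2363.2450 m

φ=68.081957°, λ=168.575044°, h=2363.245 m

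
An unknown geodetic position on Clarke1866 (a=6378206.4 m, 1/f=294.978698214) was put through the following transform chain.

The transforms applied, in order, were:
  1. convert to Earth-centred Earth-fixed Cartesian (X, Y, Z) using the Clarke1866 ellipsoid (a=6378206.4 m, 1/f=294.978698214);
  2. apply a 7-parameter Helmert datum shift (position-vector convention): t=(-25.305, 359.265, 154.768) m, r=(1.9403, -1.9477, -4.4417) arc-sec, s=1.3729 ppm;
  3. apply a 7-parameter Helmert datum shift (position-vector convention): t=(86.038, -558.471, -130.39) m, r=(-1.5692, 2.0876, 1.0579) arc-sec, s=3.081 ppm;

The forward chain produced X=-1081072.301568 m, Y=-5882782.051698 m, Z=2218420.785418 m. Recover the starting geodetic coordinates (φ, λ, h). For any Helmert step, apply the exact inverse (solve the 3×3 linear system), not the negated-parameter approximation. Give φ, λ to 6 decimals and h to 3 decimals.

start: X=-1081072.3016, Y=-5882782.0517, Z=2218420.7854 m
→ Helmert⁻¹: X=-1081207.6308, Y=-5882216.7899, Z=2218488.6471
→ Helmert⁻¹: X=-1081033.2186, Y=-5882570.3895, Z=2218396.3778
→ geod (Bowring, a=6378206.400): φ=20.47707700°, λ=-100.41299800°, h=3648.1800 m

φ=20.477077°, λ=-100.412998°, h=3648.180 m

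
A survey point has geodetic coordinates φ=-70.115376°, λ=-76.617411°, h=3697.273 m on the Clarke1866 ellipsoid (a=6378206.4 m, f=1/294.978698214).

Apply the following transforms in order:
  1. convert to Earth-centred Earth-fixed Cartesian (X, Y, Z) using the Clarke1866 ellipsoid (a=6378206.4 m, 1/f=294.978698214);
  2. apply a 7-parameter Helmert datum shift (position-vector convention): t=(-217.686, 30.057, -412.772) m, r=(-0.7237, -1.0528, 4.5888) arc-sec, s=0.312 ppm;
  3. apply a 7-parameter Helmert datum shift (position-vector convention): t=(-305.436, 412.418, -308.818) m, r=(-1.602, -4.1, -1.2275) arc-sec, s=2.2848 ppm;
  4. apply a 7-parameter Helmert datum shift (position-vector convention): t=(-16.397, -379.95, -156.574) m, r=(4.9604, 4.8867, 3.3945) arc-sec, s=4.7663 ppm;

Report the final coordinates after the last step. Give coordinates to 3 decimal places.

X=503454.763 m, Y=-2117922.499 m, Z=-5979671.208 m

start: φ=-70.115376°, λ=-76.617411°, h=3697.273 m
→ ECEF (a=6378206.400, f=1/294.978698214): X=503913.5029, Y=-2118062.3128, Z=-5978722.6269
→ Helmert 7p (PV): X=503773.6110, Y=-2118042.6829, Z=-5979127.2608
→ Helmert 7p (PV): X=503575.5709, Y=-2117684.5405, Z=-5979423.2759
→ Helmert 7p (PV): X=503454.7635, Y=-2117922.4986, Z=-5979671.2079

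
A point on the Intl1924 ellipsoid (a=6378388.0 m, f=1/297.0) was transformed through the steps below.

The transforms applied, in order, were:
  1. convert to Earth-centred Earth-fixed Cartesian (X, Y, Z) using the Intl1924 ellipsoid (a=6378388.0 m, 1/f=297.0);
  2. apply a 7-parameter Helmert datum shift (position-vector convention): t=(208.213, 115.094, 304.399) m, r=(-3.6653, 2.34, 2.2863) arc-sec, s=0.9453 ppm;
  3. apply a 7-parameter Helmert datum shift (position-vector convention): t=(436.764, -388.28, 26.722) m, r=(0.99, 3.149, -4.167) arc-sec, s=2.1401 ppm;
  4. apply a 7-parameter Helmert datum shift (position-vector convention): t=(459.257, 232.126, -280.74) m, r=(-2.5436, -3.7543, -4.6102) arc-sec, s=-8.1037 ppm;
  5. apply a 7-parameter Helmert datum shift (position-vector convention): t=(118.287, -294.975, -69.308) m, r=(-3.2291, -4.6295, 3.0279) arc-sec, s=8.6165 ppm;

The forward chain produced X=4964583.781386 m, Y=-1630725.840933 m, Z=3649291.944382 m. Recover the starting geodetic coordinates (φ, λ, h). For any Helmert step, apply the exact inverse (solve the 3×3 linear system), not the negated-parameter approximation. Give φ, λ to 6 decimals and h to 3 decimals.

φ=35.115512°, λ=-18.184997°, h=1299.469 m

start: X=4964583.7814, Y=-1630725.8409, Z=3649291.9444 m
→ Helmert⁻¹: X=4964480.6867, Y=-1630546.8229, Z=3649192.8565
→ Helmert⁻¹: X=4964164.5290, Y=-1630726.2142, Z=3649392.7068
→ Helmert⁻¹: X=4963694.3609, Y=-1630216.6516, Z=3649441.7789
→ Helmert⁻¹: X=4963421.9851, Y=-1630450.0657, Z=3649161.2657
→ geod (Bowring, a=6378388.000): φ=35.11551200°, λ=-18.18499700°, h=1299.4690 m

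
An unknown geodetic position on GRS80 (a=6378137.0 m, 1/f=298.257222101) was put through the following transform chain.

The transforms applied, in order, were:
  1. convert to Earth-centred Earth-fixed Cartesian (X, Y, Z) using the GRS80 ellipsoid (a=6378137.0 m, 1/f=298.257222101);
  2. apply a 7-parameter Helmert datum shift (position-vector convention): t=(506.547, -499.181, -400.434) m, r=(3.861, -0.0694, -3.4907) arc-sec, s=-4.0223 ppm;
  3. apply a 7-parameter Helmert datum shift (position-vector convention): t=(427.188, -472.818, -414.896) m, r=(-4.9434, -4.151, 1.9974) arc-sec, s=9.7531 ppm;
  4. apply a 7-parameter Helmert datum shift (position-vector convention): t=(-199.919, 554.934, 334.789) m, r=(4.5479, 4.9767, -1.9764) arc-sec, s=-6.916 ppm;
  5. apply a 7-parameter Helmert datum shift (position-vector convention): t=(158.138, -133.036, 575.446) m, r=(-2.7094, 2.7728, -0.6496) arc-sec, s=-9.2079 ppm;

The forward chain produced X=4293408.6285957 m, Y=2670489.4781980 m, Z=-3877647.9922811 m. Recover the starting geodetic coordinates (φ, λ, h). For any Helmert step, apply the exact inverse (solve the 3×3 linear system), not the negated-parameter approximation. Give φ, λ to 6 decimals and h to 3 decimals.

φ=-37.673572°, λ=31.892752°, h=1455.648 m

start: X=4293408.6286, Y=2670489.4782, Z=-3877647.9923 m
→ Helmert⁻¹: X=4293333.7456, Y=2670711.5683, Z=-3878166.3527
→ Helmert⁻¹: X=4293631.3531, Y=2670130.7261, Z=-3878483.2434
→ Helmert⁻¹: X=4293110.1106, Y=2670628.8671, Z=-3878052.9167
→ Helmert⁻¹: X=4292574.3204, Y=2671138.8515, Z=-3877719.5243
→ geod (Bowring, a=6378137.000): φ=-37.67357200°, λ=31.89275200°, h=1455.6480 m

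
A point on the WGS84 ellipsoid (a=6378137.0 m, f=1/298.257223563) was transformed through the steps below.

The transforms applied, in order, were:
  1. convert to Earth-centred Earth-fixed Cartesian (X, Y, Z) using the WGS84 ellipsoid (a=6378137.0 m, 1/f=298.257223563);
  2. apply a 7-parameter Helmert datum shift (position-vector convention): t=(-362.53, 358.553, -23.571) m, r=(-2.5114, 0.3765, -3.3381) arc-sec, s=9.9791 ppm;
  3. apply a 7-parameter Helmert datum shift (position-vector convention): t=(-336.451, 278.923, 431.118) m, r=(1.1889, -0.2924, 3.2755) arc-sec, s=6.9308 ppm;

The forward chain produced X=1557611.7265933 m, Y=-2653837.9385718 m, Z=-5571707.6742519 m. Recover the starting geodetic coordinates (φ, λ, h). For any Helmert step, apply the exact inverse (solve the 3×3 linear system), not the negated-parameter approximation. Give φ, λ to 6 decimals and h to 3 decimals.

start: X=1557611.7266, Y=-2653837.9386, Z=-5571707.6743 m
→ Helmert⁻¹: X=1557887.3327, Y=-2654155.3231, Z=-5572087.0832
→ Helmert⁻¹: X=1558287.4413, Y=-2654394.3251, Z=-5572037.3830
→ geod (Bowring, a=6378137.000): φ=-61.24620200°, λ=-59.58453000°, h=3930.4720 m

φ=-61.246202°, λ=-59.584530°, h=3930.472 m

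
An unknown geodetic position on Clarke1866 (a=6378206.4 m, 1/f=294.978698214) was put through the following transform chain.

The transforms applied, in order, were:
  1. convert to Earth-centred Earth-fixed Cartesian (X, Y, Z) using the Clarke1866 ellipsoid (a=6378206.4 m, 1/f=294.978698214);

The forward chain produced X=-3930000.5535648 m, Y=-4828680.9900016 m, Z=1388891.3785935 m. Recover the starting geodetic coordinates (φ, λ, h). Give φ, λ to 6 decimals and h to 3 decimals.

φ=12.658835°, λ=-129.141694°, h=1701.596 m

start: X=-3930000.5536, Y=-4828680.9900, Z=1388891.3786 m
→ geod (Bowring, a=6378206.400): φ=12.65883500°, λ=-129.14169400°, h=1701.5960 m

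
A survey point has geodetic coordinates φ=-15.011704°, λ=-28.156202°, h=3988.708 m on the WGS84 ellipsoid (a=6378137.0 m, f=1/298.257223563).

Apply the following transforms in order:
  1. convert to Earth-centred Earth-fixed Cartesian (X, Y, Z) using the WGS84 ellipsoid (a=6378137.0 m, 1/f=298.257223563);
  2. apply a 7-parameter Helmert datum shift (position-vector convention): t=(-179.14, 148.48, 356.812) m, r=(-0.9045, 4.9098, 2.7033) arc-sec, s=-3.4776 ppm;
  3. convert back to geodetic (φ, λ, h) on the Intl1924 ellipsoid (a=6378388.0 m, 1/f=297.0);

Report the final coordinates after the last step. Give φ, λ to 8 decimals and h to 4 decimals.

start: φ=-15.011704°, λ=-28.156202°, h=3988.708 m
→ ECEF (a=6378137.000, f=1/298.257223563): X=5436083.9363, Y=-2909454.6622, Z=-1642384.1524
→ Helmert 7p (PV): X=5435884.9287, Y=-2909232.0215, Z=-1642138.2672
→ geod (Bowring, a=6378388.000): φ=-15.01062685°, λ=-28.15525051°, h=3409.1886 m

φ=-15.01062685°, λ=-28.15525051°, h=3409.1886 m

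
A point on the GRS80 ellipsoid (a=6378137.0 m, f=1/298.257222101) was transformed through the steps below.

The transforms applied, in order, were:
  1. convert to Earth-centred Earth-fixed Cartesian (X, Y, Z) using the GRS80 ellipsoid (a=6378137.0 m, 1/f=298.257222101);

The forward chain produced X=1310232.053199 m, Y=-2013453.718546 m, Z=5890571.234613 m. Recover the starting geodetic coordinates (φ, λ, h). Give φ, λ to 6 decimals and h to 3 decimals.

φ=67.948120°, λ=-56.946393°, h=1778.399 m

start: X=1310232.0532, Y=-2013453.7185, Z=5890571.2346 m
→ geod (Bowring, a=6378137.000): φ=67.94812000°, λ=-56.94639300°, h=1778.3990 m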